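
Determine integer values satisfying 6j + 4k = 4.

Step 1: Check solvability.
gcd(6, 4) = 2
Since 2 divides 4, solutions exist.

Step 2: Apply extended Euclidean algorithm to find gcd.
We find integers such that 6*x0 + 4*y0 = 2

Step 3: Scale the particular solution.
Multiply by 4/2 = 2:
j = 2, k = -2

Step 4: Verify.
6*(2) + 4*(-2) = 4 = 4 ✓

j = 2, k = -2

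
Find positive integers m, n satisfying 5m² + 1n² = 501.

Try small values of m and check whether (501 - 5m²)/1 is a perfect square.
m = 10: 5·10² = 500, so 1n² = 501 - 500 = 1, giving n² = 1, n = 1.
Check: 5·10² + 1·1² = 500 + 1 = 501 ✓

m = 10, n = 1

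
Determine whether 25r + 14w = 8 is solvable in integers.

Step 1: Compute gcd(25, 14).
gcd(25, 14) = 1

Step 2: Check divisibility.
Does 1 divide 8? 8 = 1 x 8, so yes.

By the theorem on linear Diophantine equations, 25r + 14w = 8 has integer solutions if and only if gcd(25, 14) divides 8. Since 1 | 8, solutions exist.

Yes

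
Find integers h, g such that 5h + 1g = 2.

Step 1: Check solvability.
gcd(5, 1) = 1
Since 1 divides 2, solutions exist.

Step 2: Apply extended Euclidean algorithm to find gcd.
We find integers such that 5*x0 + 1*y0 = 1

Step 3: Scale the particular solution.
Multiply by 2/1 = 2:
h = 0, g = 2

Step 4: Verify.
5*(0) + 1*(2) = 2 = 2 ✓

h = 0, g = 2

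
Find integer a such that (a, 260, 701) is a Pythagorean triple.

a² = c² - b² = 701² - 260² = 491401 - 67600 = 423801
a = sqrt(423801) = 651

651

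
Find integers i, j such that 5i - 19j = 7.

Step 1: Check solvability.
gcd(5, 19) = 1
Since 1 divides 7, solutions exist.

Step 2: Apply extended Euclidean algorithm to find gcd.
We find integers such that 5*x0 + 19*y0 = 1

Step 3: Scale the particular solution.
Multiply by 7/1 = 7:
i = 28, j = 7

Step 4: Verify.
5*(28) - 19*(7) = 7 = 7 ✓

i = 28, j = 7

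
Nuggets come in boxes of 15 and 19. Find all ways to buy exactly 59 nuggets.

We need non-negative integers (x, y) with 15x + 19y = 59.
For each x in 0..3, check if 59 - 15x is a non-negative multiple of 19.
No x yields an integer y ≥ 0.

No solution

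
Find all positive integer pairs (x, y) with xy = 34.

The positive divisors of 34 are: 1, 2, 17, 34.
Each divisor d gives the pair (d, 34/d):
(1, 34), (2, 17), (17, 2), (34, 1)

(1, 34), (2, 17), (17, 2), (34, 1)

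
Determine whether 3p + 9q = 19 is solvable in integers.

Step 1: Compute gcd(3, 9).
gcd(3, 9) = 3

Step 2: Check divisibility.
Does 3 divide 19? 19 = 3 x 6 + 1, so no.

By the theorem on linear Diophantine equations, 3p + 9q = 19 has integer solutions if and only if gcd(3, 9) divides 19. Since 3 does not divide 19, no solutions exist.

No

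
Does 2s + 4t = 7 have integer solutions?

Step 1: Compute gcd(2, 4).
gcd(2, 4) = 2

Step 2: Check divisibility.
Does 2 divide 7? 7 = 2 x 3 + 1, so no.

By the theorem on linear Diophantine equations, 2s + 4t = 7 has integer solutions if and only if gcd(2, 4) divides 7. Since 2 does not divide 7, no solutions exist.

No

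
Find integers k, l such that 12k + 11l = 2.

Step 1: Check solvability.
gcd(12, 11) = 1
Since 1 divides 2, solutions exist.

Step 2: Apply extended Euclidean algorithm to find gcd.
We find integers such that 12*x0 + 11*y0 = 1

Step 3: Scale the particular solution.
Multiply by 2/1 = 2:
k = 2, l = -2

Step 4: Verify.
12*(2) + 11*(-2) = 2 = 2 ✓

k = 2, l = -2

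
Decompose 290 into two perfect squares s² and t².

We need to find integers s, t > 0 such that s² + t² = 290.
Trying s = 1: t² = 290 - 1² = 290 - 1 = 289
t = 17
Check: 1² + 17² = 1 + 289 = 290 ✓

290 = 1² + 17²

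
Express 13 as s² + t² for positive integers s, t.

We need to find integers s, t > 0 such that s² + t² = 13.
Trying s = 2: t² = 13 - 2² = 13 - 4 = 9
t = 3
Check: 2² + 3² = 4 + 9 = 13 ✓

13 = 2² + 3²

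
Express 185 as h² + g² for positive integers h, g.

We need to find integers h, g > 0 such that h² + g² = 185.
Trying h = 4: g² = 185 - 4² = 185 - 16 = 169
g = 13
Check: 4² + 13² = 16 + 169 = 185 ✓

185 = 4² + 13²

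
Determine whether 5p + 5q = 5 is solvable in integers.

Step 1: Compute gcd(5, 5).
gcd(5, 5) = 5

Step 2: Check divisibility.
Does 5 divide 5? 5 = 5 x 1, so yes.

By the theorem on linear Diophantine equations, 5p + 5q = 5 has integer solutions if and only if gcd(5, 5) divides 5. Since 5 | 5, solutions exist.

Yes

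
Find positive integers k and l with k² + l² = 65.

We need to find integers k, l > 0 such that k² + l² = 65.
Trying k = 1: l² = 65 - 1² = 65 - 1 = 64
l = 8
Check: 1² + 8² = 1 + 64 = 65 ✓

65 = 1² + 8²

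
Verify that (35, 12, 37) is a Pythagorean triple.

Compute a² + b²:
35² + 12² = 1225 + 144 = 1369
Compute c²:
37² = 1369
Since 1369 = 1369, it is a Pythagorean triple.

Yes, it is a Pythagorean triple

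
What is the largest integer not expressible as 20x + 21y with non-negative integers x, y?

For two coprime denominations a and b, the Frobenius number (largest value not representable as a non-negative combination) is ab - a - b.
Here gcd(20, 21) = 1, so they are coprime.
F(20, 21) = 20·21 - 20 - 21 = 420 - 41 = 379

379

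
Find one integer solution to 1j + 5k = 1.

Step 1: Check solvability.
gcd(1, 5) = 1
Since 1 divides 1, solutions exist.

Step 2: Apply extended Euclidean algorithm to find gcd.
We find integers such that 1*x0 + 5*y0 = 1

Step 3: Scale the particular solution.
Multiply by 1/1 = 1:
j = 1, k = 0

Step 4: Verify.
1*(1) + 5*(0) = 1 = 1 ✓

j = 1, k = 0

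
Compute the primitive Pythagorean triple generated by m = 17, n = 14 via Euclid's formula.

a = m² - n² = 289 - 196 = 93
b = 2mn = 2·17·14 = 476
c = m² + n² = 289 + 196 = 485
Verify: 93² + 476² = 8649 + 226576 = 235225 = 485² ✓

(93, 476, 485)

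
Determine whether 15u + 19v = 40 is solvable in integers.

Step 1: Compute gcd(15, 19).
gcd(15, 19) = 1

Step 2: Check divisibility.
Does 1 divide 40? 40 = 1 x 40, so yes.

By the theorem on linear Diophantine equations, 15u + 19v = 40 has integer solutions if and only if gcd(15, 19) divides 40. Since 1 | 40, solutions exist.

Yes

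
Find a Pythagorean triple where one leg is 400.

We need the other leg and hypotenuse such that 400² + x² = c².
Take x = 561, c = 689: 400² + 561² = 160000 + 314721 = 474721 = 689² ✓
Triple: (561, 400, 689)

(561, 400, 689)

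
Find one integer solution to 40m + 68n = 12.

Step 1: Check solvability.
gcd(40, 68) = 4
Since 4 divides 12, solutions exist.

Step 2: Apply extended Euclidean algorithm to find gcd.
We find integers such that 40*x0 + 68*y0 = 4

Step 3: Scale the particular solution.
Multiply by 12/4 = 3:
m = -15, n = 9

Step 4: Verify.
40*(-15) + 68*(9) = 12 = 12 ✓

m = -15, n = 9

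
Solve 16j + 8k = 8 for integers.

Step 1: Check solvability.
gcd(16, 8) = 8
Since 8 divides 8, solutions exist.

Step 2: Apply extended Euclidean algorithm to find gcd.
We find integers such that 16*x0 + 8*y0 = 8

Step 3: Scale the particular solution.
Multiply by 8/8 = 1:
j = 0, k = 1

Step 4: Verify.
16*(0) + 8*(1) = 8 = 8 ✓

j = 0, k = 1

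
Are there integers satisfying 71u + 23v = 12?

Step 1: Compute gcd(71, 23).
gcd(71, 23) = 1

Step 2: Check divisibility.
Does 1 divide 12? 12 = 1 x 12, so yes.

By the theorem on linear Diophantine equations, 71u + 23v = 12 has integer solutions if and only if gcd(71, 23) divides 12. Since 1 | 12, solutions exist.

Yes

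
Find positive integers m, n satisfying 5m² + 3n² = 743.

Try small values of m and check whether (743 - 5m²)/3 is a perfect square.
m = 10: 5·10² = 500, so 3n² = 743 - 500 = 243, giving n² = 81, n = 9.
Check: 5·10² + 3·9² = 500 + 243 = 743 ✓

m = 10, n = 9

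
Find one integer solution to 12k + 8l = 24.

Step 1: Check solvability.
gcd(12, 8) = 4
Since 4 divides 24, solutions exist.

Step 2: Apply extended Euclidean algorithm to find gcd.
We find integers such that 12*x0 + 8*y0 = 4

Step 3: Scale the particular solution.
Multiply by 24/4 = 6:
k = 6, l = -6

Step 4: Verify.
12*(6) + 8*(-6) = 24 = 24 ✓

k = 6, l = -6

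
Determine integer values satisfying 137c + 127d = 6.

Step 1: Check solvability.
gcd(137, 127) = 1
Since 1 divides 6, solutions exist.

Step 2: Apply extended Euclidean algorithm to find gcd.
We find integers such that 137*x0 + 127*y0 = 1

Step 3: Scale the particular solution.
Multiply by 6/1 = 6:
c = -228, d = 246

Step 4: Verify.
137*(-228) + 127*(246) = 6 = 6 ✓

c = -228, d = 246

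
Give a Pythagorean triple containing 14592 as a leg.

We need the other leg and hypotenuse such that 14592² + x² = c².
Take x = 6944, c = 16160: 14592² + 6944² = 212926464 + 48219136 = 261145600 = 16160² ✓
Triple: (6944, 14592, 16160)

(6944, 14592, 16160)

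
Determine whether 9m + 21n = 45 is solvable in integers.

Step 1: Compute gcd(9, 21).
gcd(9, 21) = 3

Step 2: Check divisibility.
Does 3 divide 45? 45 = 3 x 15, so yes.

By the theorem on linear Diophantine equations, 9m + 21n = 45 has integer solutions if and only if gcd(9, 21) divides 45. Since 3 | 45, solutions exist.

Yes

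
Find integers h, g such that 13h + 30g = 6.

Step 1: Check solvability.
gcd(13, 30) = 1
Since 1 divides 6, solutions exist.

Step 2: Apply extended Euclidean algorithm to find gcd.
We find integers such that 13*x0 + 30*y0 = 1

Step 3: Scale the particular solution.
Multiply by 6/1 = 6:
h = 42, g = -18

Step 4: Verify.
13*(42) + 30*(-18) = 6 = 6 ✓

h = 42, g = -18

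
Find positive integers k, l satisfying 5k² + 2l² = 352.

Try small values of k and check whether (352 - 5k²)/2 is a perfect square.
k = 8: 5·8² = 320, so 2l² = 352 - 320 = 32, giving l² = 16, l = 4.
Check: 5·8² + 2·4² = 320 + 32 = 352 ✓

k = 8, l = 4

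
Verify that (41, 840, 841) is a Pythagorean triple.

Compute a² + b²:
41² + 840² = 1681 + 705600 = 707281
Compute c²:
841² = 707281
Since 707281 = 707281, it is a Pythagorean triple.

Yes, it is a Pythagorean triple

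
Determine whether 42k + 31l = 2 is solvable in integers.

Step 1: Compute gcd(42, 31).
gcd(42, 31) = 1

Step 2: Check divisibility.
Does 1 divide 2? 2 = 1 x 2, so yes.

By the theorem on linear Diophantine equations, 42k + 31l = 2 has integer solutions if and only if gcd(42, 31) divides 2. Since 1 | 2, solutions exist.

Yes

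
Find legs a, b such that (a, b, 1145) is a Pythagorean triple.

We need a² + b² = 1145² = 1311025.
Trying: 423² + 1064² = 178929 + 1132096 = 1311025 ✓

(423, 1064, 1145)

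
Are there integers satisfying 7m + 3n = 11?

Step 1: Compute gcd(7, 3).
gcd(7, 3) = 1

Step 2: Check divisibility.
Does 1 divide 11? 11 = 1 x 11, so yes.

By the theorem on linear Diophantine equations, 7m + 3n = 11 has integer solutions if and only if gcd(7, 3) divides 11. Since 1 | 11, solutions exist.

Yes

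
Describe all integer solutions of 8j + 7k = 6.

Step 1: Compute gcd(8, 7) = 1.
Since 1 divides 6, solutions exist.

Step 2: Find a particular solution using extended Euclidean algorithm.
We get j₀ = 6, k₀ = -6.
Check: 8*6 + 7*-6 = 6 = 6 ✓

Step 3: Write the general solution.
j = 6 + (7/1)t = 6 + 7t
k = -6 - (8/1)t = -6 - 8t
for any integer t.

j = 6 + 7t, k = -6 - 8t for integer t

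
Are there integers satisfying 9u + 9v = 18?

Step 1: Compute gcd(9, 9).
gcd(9, 9) = 9

Step 2: Check divisibility.
Does 9 divide 18? 18 = 9 x 2, so yes.

By the theorem on linear Diophantine equations, 9u + 9v = 18 has integer solutions if and only if gcd(9, 9) divides 18. Since 9 | 18, solutions exist.

Yes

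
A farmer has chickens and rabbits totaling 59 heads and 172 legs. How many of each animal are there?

Let c = chickens, r = rabbits.
Heads: c + r = 59
Legs: 2c + 4r = 172
From the first equation, c = 59 - r. Substitute:
2(59 - r) + 4r = 172
118 + 2r = 172
r = (172 - 118)/2 = 27
c = 59 - 27 = 32

Chickens: 32, Rabbits: 27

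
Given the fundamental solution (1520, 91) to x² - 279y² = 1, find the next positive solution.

Solutions to x² - Dy² = 1 are generated by powers of (x₀ + y₀√D).
The next solution satisfies x₁ + y₁√279 = (x₀ + y₀√279)², giving:
x₁ = x₀² + 279y₀² = 1520² + 279·91² = 2310400 + 2310399 = 4620799
y₁ = 2x₀y₀ = 2·1520·91 = 276640

Verify: 4620799² - 279·276640² = 21351783398401 - 21351783398400 = 1 ✓

x = 4620799, y = 276640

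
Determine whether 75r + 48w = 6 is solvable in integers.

Step 1: Compute gcd(75, 48).
gcd(75, 48) = 3

Step 2: Check divisibility.
Does 3 divide 6? 6 = 3 x 2, so yes.

By the theorem on linear Diophantine equations, 75r + 48w = 6 has integer solutions if and only if gcd(75, 48) divides 6. Since 3 | 6, solutions exist.

Yes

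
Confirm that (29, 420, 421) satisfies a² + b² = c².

Compute a² + b² = 29² + 420² = 841 + 176400 = 177241
Compute c² = 421² = 177241
Since 177241 = 177241, confirmed.

Yes, it is a Pythagorean triple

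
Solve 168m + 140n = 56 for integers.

Step 1: Check solvability.
gcd(168, 140) = 28
Since 28 divides 56, solutions exist.

Step 2: Apply extended Euclidean algorithm to find gcd.
We find integers such that 168*x0 + 140*y0 = 28

Step 3: Scale the particular solution.
Multiply by 56/28 = 2:
m = 2, n = -2

Step 4: Verify.
168*(2) + 140*(-2) = 56 = 56 ✓

m = 2, n = -2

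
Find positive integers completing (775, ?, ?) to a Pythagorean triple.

We need the other leg and hypotenuse such that 775² + x² = c².
Take x = 168, c = 793: 775² + 168² = 600625 + 28224 = 628849 = 793² ✓
Triple: (775, 168, 793)

(775, 168, 793)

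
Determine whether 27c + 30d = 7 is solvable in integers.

Step 1: Compute gcd(27, 30).
gcd(27, 30) = 3

Step 2: Check divisibility.
Does 3 divide 7? 7 = 3 x 2 + 1, so no.

By the theorem on linear Diophantine equations, 27c + 30d = 7 has integer solutions if and only if gcd(27, 30) divides 7. Since 3 does not divide 7, no solutions exist.

No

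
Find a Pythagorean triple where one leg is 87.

We need the other leg and hypotenuse such that 87² + x² = c².
Take x = 416, c = 425: 87² + 416² = 7569 + 173056 = 180625 = 425² ✓
Triple: (87, 416, 425)

(87, 416, 425)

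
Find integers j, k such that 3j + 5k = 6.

Step 1: Check solvability.
gcd(3, 5) = 1
Since 1 divides 6, solutions exist.

Step 2: Apply extended Euclidean algorithm to find gcd.
We find integers such that 3*x0 + 5*y0 = 1

Step 3: Scale the particular solution.
Multiply by 6/1 = 6:
j = 12, k = -6

Step 4: Verify.
3*(12) + 5*(-6) = 6 = 6 ✓

j = 12, k = -6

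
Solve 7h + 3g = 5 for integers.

Step 1: Check solvability.
gcd(7, 3) = 1
Since 1 divides 5, solutions exist.

Step 2: Apply extended Euclidean algorithm to find gcd.
We find integers such that 7*x0 + 3*y0 = 1

Step 3: Scale the particular solution.
Multiply by 5/1 = 5:
h = 5, g = -10

Step 4: Verify.
7*(5) + 3*(-10) = 5 = 5 ✓

h = 5, g = -10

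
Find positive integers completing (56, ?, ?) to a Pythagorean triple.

We need the other leg and hypotenuse such that 56² + x² = c².
Take x = 783, c = 785: 56² + 783² = 3136 + 613089 = 616225 = 785² ✓
Triple: (783, 56, 785)

(783, 56, 785)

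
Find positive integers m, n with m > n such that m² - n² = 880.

Factor: m² - n² = (m+n)(m-n) = 880.
We need two factors of 880 with the same parity.
Use m+n = 440 and m-n = 2 (product 440·2 = 880).
Adding: 2m = 442, so m = 221.
Subtracting: 2n = 438, so n = 219.
Check: 221² - 219² = 48841 - 47961 = 880 ✓

m = 221, n = 219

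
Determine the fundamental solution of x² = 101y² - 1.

We need x² = 101y² - 1. Try successive y:
y = 1: x² = 101·1² - 1 = 100 = 10² ✓
Check: 10² - 101·1² = 100 - 101 = -1 ✓

x = 10, y = 1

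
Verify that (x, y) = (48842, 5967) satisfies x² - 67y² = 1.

Compute x² = 48842² = 2385540964
Compute 67y² = 67·5967² = 67·35605089 = 2385540963
x² - 67y² = 2385540964 - 2385540963 = 1
Since this equals 1, (48842, 5967) is a solution.

Yes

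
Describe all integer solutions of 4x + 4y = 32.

Step 1: Compute gcd(4, 4) = 4.
Since 4 divides 32, solutions exist.

Step 2: Find a particular solution using extended Euclidean algorithm.
We get x₀ = 0, y₀ = 8.
Check: 4*0 + 4*8 = 32 = 32 ✓

Step 3: Write the general solution.
x = 0 + (4/4)t = 0 + 1t
y = 8 - (4/4)t = 8 - 1t
for any integer t.

x = 0 + 1t, y = 8 - 1t for integer t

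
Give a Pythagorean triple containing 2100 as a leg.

We need the other leg and hypotenuse such that 2100² + x² = c².
Take x = 1287, c = 2463: 2100² + 1287² = 4410000 + 1656369 = 6066369 = 2463² ✓
Triple: (1287, 2100, 2463)

(1287, 2100, 2463)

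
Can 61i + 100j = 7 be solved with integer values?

Step 1: Compute gcd(61, 100).
gcd(61, 100) = 1

Step 2: Check divisibility.
Does 1 divide 7? 7 = 1 x 7, so yes.

By the theorem on linear Diophantine equations, 61i + 100j = 7 has integer solutions if and only if gcd(61, 100) divides 7. Since 1 | 7, solutions exist.

Yes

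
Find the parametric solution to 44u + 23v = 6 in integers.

Step 1: Compute gcd(44, 23) = 1.
Since 1 divides 6, solutions exist.

Step 2: Find a particular solution using extended Euclidean algorithm.
We get u₀ = 66, v₀ = -126.
Check: 44*66 + 23*-126 = 6 = 6 ✓

Step 3: Write the general solution.
u = 66 + (23/1)t = 66 + 23t
v = -126 - (44/1)t = -126 - 44t
for any integer t.

u = 66 + 23t, v = -126 - 44t for integer t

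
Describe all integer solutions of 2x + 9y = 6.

Step 1: Compute gcd(2, 9) = 1.
Since 1 divides 6, solutions exist.

Step 2: Find a particular solution using extended Euclidean algorithm.
We get x₀ = -24, y₀ = 6.
Check: 2*-24 + 9*6 = 6 = 6 ✓

Step 3: Write the general solution.
x = -24 + (9/1)t = -24 + 9t
y = 6 - (2/1)t = 6 - 2t
for any integer t.

x = -24 + 9t, y = 6 - 2t for integer t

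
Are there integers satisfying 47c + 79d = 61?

Step 1: Compute gcd(47, 79).
gcd(47, 79) = 1

Step 2: Check divisibility.
Does 1 divide 61? 61 = 1 x 61, so yes.

By the theorem on linear Diophantine equations, 47c + 79d = 61 has integer solutions if and only if gcd(47, 79) divides 61. Since 1 | 61, solutions exist.

Yes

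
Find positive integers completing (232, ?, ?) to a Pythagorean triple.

We need the other leg and hypotenuse such that 232² + x² = c².
Take x = 825, c = 857: 232² + 825² = 53824 + 680625 = 734449 = 857² ✓
Triple: (825, 232, 857)

(825, 232, 857)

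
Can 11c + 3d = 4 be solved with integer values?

Step 1: Compute gcd(11, 3).
gcd(11, 3) = 1

Step 2: Check divisibility.
Does 1 divide 4? 4 = 1 x 4, so yes.

By the theorem on linear Diophantine equations, 11c + 3d = 4 has integer solutions if and only if gcd(11, 3) divides 4. Since 1 | 4, solutions exist.

Yes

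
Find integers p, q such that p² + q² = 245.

We need to find integers p, q > 0 such that p² + q² = 245.
Trying p = 7: q² = 245 - 7² = 245 - 49 = 196
q = 14
Check: 7² + 14² = 49 + 196 = 245 ✓

245 = 7² + 14²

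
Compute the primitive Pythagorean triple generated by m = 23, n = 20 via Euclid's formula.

a = m² - n² = 23² - 20² = 529 - 400 = 129
b = 2mn = 2·23·20 = 920
c = m² + n² = 529 + 400 = 929
Verify: 129² + 920² = 16641 + 846400 = 863041 = 929² ✓

(129, 920, 929)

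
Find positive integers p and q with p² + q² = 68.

We need to find integers p, q > 0 such that p² + q² = 68.
Trying p = 2: q² = 68 - 2² = 68 - 4 = 64
q = 8
Check: 2² + 8² = 4 + 64 = 68 ✓

68 = 2² + 8²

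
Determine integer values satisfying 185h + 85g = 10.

Step 1: Check solvability.
gcd(185, 85) = 5
Since 5 divides 10, solutions exist.

Step 2: Apply extended Euclidean algorithm to find gcd.
We find integers such that 185*x0 + 85*y0 = 5

Step 3: Scale the particular solution.
Multiply by 10/5 = 2:
h = 12, g = -26

Step 4: Verify.
185*(12) + 85*(-26) = 10 = 10 ✓

h = 12, g = -26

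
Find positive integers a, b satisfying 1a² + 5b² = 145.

Try small values of a and check whether (145 - 1a²)/5 is a perfect square.
a = 10: 1·10² = 100, so 5b² = 145 - 100 = 45, giving b² = 9, b = 3.
Check: 1·10² + 5·3² = 100 + 45 = 145 ✓

a = 10, b = 3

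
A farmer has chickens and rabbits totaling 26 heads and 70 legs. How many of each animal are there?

Let c = chickens, r = rabbits.
Heads: c + r = 26
Legs: 2c + 4r = 70
From the first equation, c = 26 - r. Substitute:
2(26 - r) + 4r = 70
52 + 2r = 70
r = (70 - 52)/2 = 9
c = 26 - 9 = 17

Chickens: 17, Rabbits: 9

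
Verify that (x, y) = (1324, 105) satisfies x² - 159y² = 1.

Compute x² = 1324² = 1752976
Compute 159y² = 159·105² = 159·11025 = 1752975
x² - 159y² = 1752976 - 1752975 = 1
Since this equals 1, (1324, 105) is a solution.

Yes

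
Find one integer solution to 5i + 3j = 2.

Step 1: Check solvability.
gcd(5, 3) = 1
Since 1 divides 2, solutions exist.

Step 2: Apply extended Euclidean algorithm to find gcd.
We find integers such that 5*x0 + 3*y0 = 1

Step 3: Scale the particular solution.
Multiply by 2/1 = 2:
i = -2, j = 4

Step 4: Verify.
5*(-2) + 3*(4) = 2 = 2 ✓

i = -2, j = 4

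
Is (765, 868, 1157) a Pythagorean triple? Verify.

Compute a² + b² = 765² + 868² = 585225 + 753424 = 1338649
Compute c² = 1157² = 1338649
Since 1338649 = 1338649, confirmed.

Yes, it is a Pythagorean triple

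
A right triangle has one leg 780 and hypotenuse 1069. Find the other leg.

a² = c² - b² = 1142761 - 608400 = 534361
a = 731

731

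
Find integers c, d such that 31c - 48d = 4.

Step 1: Check solvability.
gcd(31, 48) = 1
Since 1 divides 4, solutions exist.

Step 2: Apply extended Euclidean algorithm to find gcd.
We find integers such that 31*x0 + 48*y0 = 1

Step 3: Scale the particular solution.
Multiply by 4/1 = 4:
c = -68, d = -44

Step 4: Verify.
31*(-68) - 48*(-44) = 4 = 4 ✓

c = -68, d = -44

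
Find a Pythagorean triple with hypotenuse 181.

We need a² + b² = 181² = 32761.
Trying: 19² + 180² = 361 + 32400 = 32761 ✓

(19, 180, 181)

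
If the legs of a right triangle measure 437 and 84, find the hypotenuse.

c² = a² + b² = 437² + 84² = 190969 + 7056 = 198025
c = 445

445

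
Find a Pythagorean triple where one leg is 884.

We need the other leg and hypotenuse such that 884² + x² = c².
Take x = 387, c = 965: 884² + 387² = 781456 + 149769 = 931225 = 965² ✓
Triple: (387, 884, 965)

(387, 884, 965)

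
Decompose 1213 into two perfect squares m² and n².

We need to find integers m, n > 0 such that m² + n² = 1213.
Trying m = 22: n² = 1213 - 22² = 1213 - 484 = 729
n = 27
Check: 22² + 27² = 484 + 729 = 1213 ✓

1213 = 22² + 27²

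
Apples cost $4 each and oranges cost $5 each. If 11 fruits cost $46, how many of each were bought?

Let a = apples, o = oranges.
a + o = 11
4a + 5o = 46
Substitute o = 11 - a:
4a + 5(11 - a) = 46
(4 - 5)a = 46 - 55
-1a = -9
a = 9, o = 11 - 9 = 2

Apples: 9, Oranges: 2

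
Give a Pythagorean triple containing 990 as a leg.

We need the other leg and hypotenuse such that 990² + x² = c².
Take x = 1904, c = 2146: 990² + 1904² = 980100 + 3625216 = 4605316 = 2146² ✓
Triple: (990, 1904, 2146)

(990, 1904, 2146)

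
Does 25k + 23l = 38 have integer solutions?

Step 1: Compute gcd(25, 23).
gcd(25, 23) = 1

Step 2: Check divisibility.
Does 1 divide 38? 38 = 1 x 38, so yes.

By the theorem on linear Diophantine equations, 25k + 23l = 38 has integer solutions if and only if gcd(25, 23) divides 38. Since 1 | 38, solutions exist.

Yes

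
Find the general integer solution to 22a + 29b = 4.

Step 1: Compute gcd(22, 29) = 1.
Since 1 divides 4, solutions exist.

Step 2: Find a particular solution using extended Euclidean algorithm.
We get a₀ = 16, b₀ = -12.
Check: 22*16 + 29*-12 = 4 = 4 ✓

Step 3: Write the general solution.
a = 16 + (29/1)t = 16 + 29t
b = -12 - (22/1)t = -12 - 22t
for any integer t.

a = 16 + 29t, b = -12 - 22t for integer t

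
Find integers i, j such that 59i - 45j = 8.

Step 1: Check solvability.
gcd(59, 45) = 1
Since 1 divides 8, solutions exist.

Step 2: Apply extended Euclidean algorithm to find gcd.
We find integers such that 59*x0 + 45*y0 = 1

Step 3: Scale the particular solution.
Multiply by 8/1 = 8:
i = -128, j = -168

Step 4: Verify.
59*(-128) - 45*(-168) = 8 = 8 ✓

i = -128, j = -168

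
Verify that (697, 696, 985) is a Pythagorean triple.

Compute a² + b² = 697² + 696² = 485809 + 484416 = 970225
Compute c² = 985² = 970225
Since 970225 = 970225, confirmed.

Yes, it is a Pythagorean triple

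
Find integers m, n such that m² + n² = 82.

We need to find integers m, n > 0 such that m² + n² = 82.
Trying m = 1: n² = 82 - 1² = 82 - 1 = 81
n = 9
Check: 1² + 9² = 1 + 81 = 82 ✓

82 = 1² + 9²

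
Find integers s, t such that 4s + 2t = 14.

Step 1: Check solvability.
gcd(4, 2) = 2
Since 2 divides 14, solutions exist.

Step 2: Apply extended Euclidean algorithm to find gcd.
We find integers such that 4*x0 + 2*y0 = 2

Step 3: Scale the particular solution.
Multiply by 14/2 = 7:
s = 0, t = 7

Step 4: Verify.
4*(0) + 2*(7) = 14 = 14 ✓

s = 0, t = 7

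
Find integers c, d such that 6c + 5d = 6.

Step 1: Check solvability.
gcd(6, 5) = 1
Since 1 divides 6, solutions exist.

Step 2: Apply extended Euclidean algorithm to find gcd.
We find integers such that 6*x0 + 5*y0 = 1

Step 3: Scale the particular solution.
Multiply by 6/1 = 6:
c = 6, d = -6

Step 4: Verify.
6*(6) + 5*(-6) = 6 = 6 ✓

c = 6, d = -6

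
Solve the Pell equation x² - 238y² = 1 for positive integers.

We seek the smallest positive integers (x, y) with x² - 238y² = 1, i.e., x² = 238y² + 1.
Try successive y values:
y = 1: x² = 238·1² + 1 = 239, not a perfect square
y = 2: x² = 238·2² + 1 = 953, not a perfect square
y = 3: x² = 238·3² + 1 = 2143, not a perfect square
... continuing the search (or via continued fractions) ...
y = 756: x² = 238·756² + 1 = 136025569, x = 11663 ✓

Verify: 11663² - 238·756² = 136025569 - 136025568 = 1 ✓

x = 11663, y = 756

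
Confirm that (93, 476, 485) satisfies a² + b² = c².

Compute a² + b² = 93² + 476² = 8649 + 226576 = 235225
Compute c² = 485² = 235225
Since 235225 = 235225, confirmed.

Yes, it is a Pythagorean triple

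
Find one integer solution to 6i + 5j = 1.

Step 1: Check solvability.
gcd(6, 5) = 1
Since 1 divides 1, solutions exist.

Step 2: Apply extended Euclidean algorithm to find gcd.
We find integers such that 6*x0 + 5*y0 = 1

Step 3: Scale the particular solution.
Multiply by 1/1 = 1:
i = 1, j = -1

Step 4: Verify.
6*(1) + 5*(-1) = 1 = 1 ✓

i = 1, j = -1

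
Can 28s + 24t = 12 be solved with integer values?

Step 1: Compute gcd(28, 24).
gcd(28, 24) = 4

Step 2: Check divisibility.
Does 4 divide 12? 12 = 4 x 3, so yes.

By the theorem on linear Diophantine equations, 28s + 24t = 12 has integer solutions if and only if gcd(28, 24) divides 12. Since 4 | 12, solutions exist.

Yes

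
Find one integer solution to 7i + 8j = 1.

Step 1: Check solvability.
gcd(7, 8) = 1
Since 1 divides 1, solutions exist.

Step 2: Apply extended Euclidean algorithm to find gcd.
We find integers such that 7*x0 + 8*y0 = 1

Step 3: Scale the particular solution.
Multiply by 1/1 = 1:
i = -1, j = 1

Step 4: Verify.
7*(-1) + 8*(1) = 1 = 1 ✓

i = -1, j = 1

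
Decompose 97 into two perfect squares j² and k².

We need to find integers j, k > 0 such that j² + k² = 97.
Trying j = 4: k² = 97 - 4² = 97 - 16 = 81
k = 9
Check: 4² + 9² = 16 + 81 = 97 ✓

97 = 4² + 9²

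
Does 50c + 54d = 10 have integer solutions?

Step 1: Compute gcd(50, 54).
gcd(50, 54) = 2

Step 2: Check divisibility.
Does 2 divide 10? 10 = 2 x 5, so yes.

By the theorem on linear Diophantine equations, 50c + 54d = 10 has integer solutions if and only if gcd(50, 54) divides 10. Since 2 | 10, solutions exist.

Yes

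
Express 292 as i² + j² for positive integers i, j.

We need to find integers i, j > 0 such that i² + j² = 292.
Trying i = 6: j² = 292 - 6² = 292 - 36 = 256
j = 16
Check: 6² + 16² = 36 + 256 = 292 ✓

292 = 6² + 16²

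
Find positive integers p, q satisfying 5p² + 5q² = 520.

Try small values of p and check whether (520 - 5p²)/5 is a perfect square.
p = 2: 5·2² = 20, so 5q² = 520 - 20 = 500, giving q² = 100, q = 10.
Check: 5·2² + 5·10² = 20 + 500 = 520 ✓

p = 2, q = 10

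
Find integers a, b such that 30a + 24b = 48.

Step 1: Check solvability.
gcd(30, 24) = 6
Since 6 divides 48, solutions exist.

Step 2: Apply extended Euclidean algorithm to find gcd.
We find integers such that 30*x0 + 24*y0 = 6

Step 3: Scale the particular solution.
Multiply by 48/6 = 8:
a = 8, b = -8

Step 4: Verify.
30*(8) + 24*(-8) = 48 = 48 ✓

a = 8, b = -8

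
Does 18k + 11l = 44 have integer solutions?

Step 1: Compute gcd(18, 11).
gcd(18, 11) = 1

Step 2: Check divisibility.
Does 1 divide 44? 44 = 1 x 44, so yes.

By the theorem on linear Diophantine equations, 18k + 11l = 44 has integer solutions if and only if gcd(18, 11) divides 44. Since 1 | 44, solutions exist.

Yes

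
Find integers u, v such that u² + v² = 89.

We need to find integers u, v > 0 such that u² + v² = 89.
Trying u = 5: v² = 89 - 5² = 89 - 25 = 64
v = 8
Check: 5² + 8² = 25 + 64 = 89 ✓

89 = 5² + 8²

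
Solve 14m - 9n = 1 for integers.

Step 1: Check solvability.
gcd(14, 9) = 1
Since 1 divides 1, solutions exist.

Step 2: Apply extended Euclidean algorithm to find gcd.
We find integers such that 14*x0 + 9*y0 = 1

Step 3: Scale the particular solution.
Multiply by 1/1 = 1:
m = 2, n = 3

Step 4: Verify.
14*(2) - 9*(3) = 1 = 1 ✓

m = 2, n = 3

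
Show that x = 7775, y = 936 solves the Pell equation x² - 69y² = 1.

Compute x² = 7775² = 60450625
Compute 69y² = 69·936² = 69·876096 = 60450624
x² - 69y² = 60450625 - 60450624 = 1
Since this equals 1, (7775, 936) is a solution.

Yes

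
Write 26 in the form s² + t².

We need to find integers s, t > 0 such that s² + t² = 26.
Trying s = 1: t² = 26 - 1² = 26 - 1 = 25
t = 5
Check: 1² + 5² = 1 + 25 = 26 ✓

26 = 1² + 5²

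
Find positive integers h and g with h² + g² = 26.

We need to find integers h, g > 0 such that h² + g² = 26.
Trying h = 1: g² = 26 - 1² = 26 - 1 = 25
g = 5
Check: 1² + 5² = 1 + 25 = 26 ✓

26 = 1² + 5²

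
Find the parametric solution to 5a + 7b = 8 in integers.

Step 1: Compute gcd(5, 7) = 1.
Since 1 divides 8, solutions exist.

Step 2: Find a particular solution using extended Euclidean algorithm.
We get a₀ = 24, b₀ = -16.
Check: 5*24 + 7*-16 = 8 = 8 ✓

Step 3: Write the general solution.
a = 24 + (7/1)t = 24 + 7t
b = -16 - (5/1)t = -16 - 5t
for any integer t.

a = 24 + 7t, b = -16 - 5t for integer t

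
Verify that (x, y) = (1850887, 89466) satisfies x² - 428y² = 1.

Compute x² = 1850887² = 3425782686769
Compute 428y² = 428·89466² = 428·8004165156 = 3425782686768
x² - 428y² = 3425782686769 - 3425782686768 = 1
Since this equals 1, (1850887, 89466) is a solution.

Yes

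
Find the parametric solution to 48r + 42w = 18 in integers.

Step 1: Compute gcd(48, 42) = 6.
Since 6 divides 18, solutions exist.

Step 2: Find a particular solution using extended Euclidean algorithm.
We get r₀ = 3, w₀ = -3.
Check: 48*3 + 42*-3 = 18 = 18 ✓

Step 3: Write the general solution.
r = 3 + (42/6)t = 3 + 7t
w = -3 - (48/6)t = -3 - 8t
for any integer t.

r = 3 + 7t, w = -3 - 8t for integer t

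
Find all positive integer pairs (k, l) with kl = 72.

The positive divisors of 72 are: 1, 2, 3, 4, 6, 8, 9, 12, 18, 24, 36, 72.
Each divisor d gives the pair (d, 72/d):
(1, 72), (2, 36), (3, 24), (4, 18), (6, 12), (8, 9), (9, 8), (12, 6), (18, 4), (24, 3), (36, 2), (72, 1)

(1, 72), (2, 36), (3, 24), (4, 18), (6, 12), (8, 9), (9, 8), (12, 6), (18, 4), (24, 3), (36, 2), (72, 1)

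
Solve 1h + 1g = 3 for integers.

Step 1: Check solvability.
gcd(1, 1) = 1
Since 1 divides 3, solutions exist.

Step 2: Apply extended Euclidean algorithm to find gcd.
We find integers such that 1*x0 + 1*y0 = 1

Step 3: Scale the particular solution.
Multiply by 3/1 = 3:
h = 0, g = 3

Step 4: Verify.
1*(0) + 1*(3) = 3 = 3 ✓

h = 0, g = 3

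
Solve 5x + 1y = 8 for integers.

Step 1: Check solvability.
gcd(5, 1) = 1
Since 1 divides 8, solutions exist.

Step 2: Apply extended Euclidean algorithm to find gcd.
We find integers such that 5*x0 + 1*y0 = 1

Step 3: Scale the particular solution.
Multiply by 8/1 = 8:
x = 0, y = 8

Step 4: Verify.
5*(0) + 1*(8) = 8 = 8 ✓

x = 0, y = 8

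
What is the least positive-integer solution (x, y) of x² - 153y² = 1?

We seek the smallest positive integers (x, y) with x² - 153y² = 1, i.e., x² = 153y² + 1.
Try successive y values:
y = 1: x² = 153·1² + 1 = 154, not a perfect square
y = 2: x² = 153·2² + 1 = 613, not a perfect square
y = 3: x² = 153·3² + 1 = 1378, not a perfect square
... continuing the search (or via continued fractions) ...
y = 176: x² = 153·176² + 1 = 4739329, x = 2177 ✓

Verify: 2177² - 153·176² = 4739329 - 4739328 = 1 ✓

x = 2177, y = 176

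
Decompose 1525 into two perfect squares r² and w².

We need to find integers r, w > 0 such that r² + w² = 1525.
Trying r = 2: w² = 1525 - 2² = 1525 - 4 = 1521
w = 39
Check: 2² + 39² = 4 + 1521 = 1525 ✓

1525 = 2² + 39²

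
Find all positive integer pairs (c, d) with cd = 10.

The positive divisors of 10 are: 1, 2, 5, 10.
Each divisor d gives the pair (d, 10/d):
(1, 10), (2, 5), (5, 2), (10, 1)

(1, 10), (2, 5), (5, 2), (10, 1)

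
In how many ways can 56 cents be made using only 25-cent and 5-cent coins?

We need non-negative integers (x, y) with 25x + 5y = 56.
For each x from 0 to 2, check if (56 - 25x) is a non-negative multiple of 5.
Solutions (x, y): none
Count: 0

0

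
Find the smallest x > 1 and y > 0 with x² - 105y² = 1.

We seek the smallest positive integers (x, y) with x² - 105y² = 1, i.e., x² = 105y² + 1.
Try successive y values:
y = 1: x² = 105·1² + 1 = 106, not a perfect square
y = 2: x² = 105·2² + 1 = 421, not a perfect square
y = 3: x² = 105·3² + 1 = 946, not a perfect square
... continuing the search (or via continued fractions) ...
y = 4: x² = 105·4² + 1 = 1681, x = 41 ✓

Verify: 41² - 105·4² = 1681 - 1680 = 1 ✓

x = 41, y = 4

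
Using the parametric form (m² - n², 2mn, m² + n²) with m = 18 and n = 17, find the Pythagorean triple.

a = m² - n² = 18² - 17² = 324 - 289 = 35
b = 2mn = 2·18·17 = 612
c = m² + n² = 324 + 289 = 613
Verify: 35² + 612² = 1225 + 374544 = 375769 = 613² ✓

(35, 612, 613)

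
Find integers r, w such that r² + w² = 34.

We need to find integers r, w > 0 such that r² + w² = 34.
Trying r = 3: w² = 34 - 3² = 34 - 9 = 25
w = 5
Check: 3² + 5² = 9 + 25 = 34 ✓

34 = 3² + 5²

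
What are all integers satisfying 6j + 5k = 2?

Step 1: Compute gcd(6, 5) = 1.
Since 1 divides 2, solutions exist.

Step 2: Find a particular solution using extended Euclidean algorithm.
We get j₀ = 2, k₀ = -2.
Check: 6*2 + 5*-2 = 2 = 2 ✓

Step 3: Write the general solution.
j = 2 + (5/1)t = 2 + 5t
k = -2 - (6/1)t = -2 - 6t
for any integer t.

j = 2 + 5t, k = -2 - 6t for integer t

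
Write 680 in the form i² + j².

We need to find integers i, j > 0 such that i² + j² = 680.
Trying i = 2: j² = 680 - 2² = 680 - 4 = 676
j = 26
Check: 2² + 26² = 4 + 676 = 680 ✓

680 = 2² + 26²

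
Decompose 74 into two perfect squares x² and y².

We need to find integers x, y > 0 such that x² + y² = 74.
Trying x = 5: y² = 74 - 5² = 74 - 25 = 49
y = 7
Check: 5² + 7² = 25 + 49 = 74 ✓

74 = 5² + 7²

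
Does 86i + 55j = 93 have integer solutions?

Step 1: Compute gcd(86, 55).
gcd(86, 55) = 1

Step 2: Check divisibility.
Does 1 divide 93? 93 = 1 x 93, so yes.

By the theorem on linear Diophantine equations, 86i + 55j = 93 has integer solutions if and only if gcd(86, 55) divides 93. Since 1 | 93, solutions exist.

Yes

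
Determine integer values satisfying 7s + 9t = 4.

Step 1: Check solvability.
gcd(7, 9) = 1
Since 1 divides 4, solutions exist.

Step 2: Apply extended Euclidean algorithm to find gcd.
We find integers such that 7*x0 + 9*y0 = 1

Step 3: Scale the particular solution.
Multiply by 4/1 = 4:
s = 16, t = -12

Step 4: Verify.
7*(16) + 9*(-12) = 4 = 4 ✓

s = 16, t = -12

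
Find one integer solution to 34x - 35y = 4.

Step 1: Check solvability.
gcd(34, 35) = 1
Since 1 divides 4, solutions exist.

Step 2: Apply extended Euclidean algorithm to find gcd.
We find integers such that 34*x0 + 35*y0 = 1

Step 3: Scale the particular solution.
Multiply by 4/1 = 4:
x = -4, y = -4

Step 4: Verify.
34*(-4) - 35*(-4) = 4 = 4 ✓

x = -4, y = -4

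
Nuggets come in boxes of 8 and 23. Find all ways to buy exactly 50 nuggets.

We need non-negative integers (x, y) with 8x + 23y = 50.
For each x in 0..6, check if 50 - 8x is a non-negative multiple of 23.
No x yields an integer y ≥ 0.

No solution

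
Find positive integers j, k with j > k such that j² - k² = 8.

Factor: j² - k² = (j+k)(j-k) = 8.
We need two factors of 8 with the same parity.
Use j+k = 4 and j-k = 2 (product 4·2 = 8).
Adding: 2j = 6, so j = 3.
Subtracting: 2k = 2, so k = 1.
Check: 3² - 1² = 9 - 1 = 8 ✓

j = 3, k = 1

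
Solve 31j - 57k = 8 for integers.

Step 1: Check solvability.
gcd(31, 57) = 1
Since 1 divides 8, solutions exist.

Step 2: Apply extended Euclidean algorithm to find gcd.
We find integers such that 31*x0 + 57*y0 = 1

Step 3: Scale the particular solution.
Multiply by 8/1 = 8:
j = -88, k = -48

Step 4: Verify.
31*(-88) - 57*(-48) = 8 = 8 ✓

j = -88, k = -48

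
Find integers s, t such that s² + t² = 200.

We need to find integers s, t > 0 such that s² + t² = 200.
Trying s = 2: t² = 200 - 2² = 200 - 4 = 196
t = 14
Check: 2² + 14² = 4 + 196 = 200 ✓

200 = 2² + 14²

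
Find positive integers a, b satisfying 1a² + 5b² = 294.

Try small values of a and check whether (294 - 1a²)/5 is a perfect square.
a = 7: 1·7² = 49, so 5b² = 294 - 49 = 245, giving b² = 49, b = 7.
Check: 1·7² + 5·7² = 49 + 245 = 294 ✓

a = 7, b = 7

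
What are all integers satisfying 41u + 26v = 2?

Step 1: Compute gcd(41, 26) = 1.
Since 1 divides 2, solutions exist.

Step 2: Find a particular solution using extended Euclidean algorithm.
We get u₀ = 14, v₀ = -22.
Check: 41*14 + 26*-22 = 2 = 2 ✓

Step 3: Write the general solution.
u = 14 + (26/1)t = 14 + 26t
v = -22 - (41/1)t = -22 - 41t
for any integer t.

u = 14 + 26t, v = -22 - 41t for integer t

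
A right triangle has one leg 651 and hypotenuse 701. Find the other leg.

b² = c² - a² = 491401 - 423801 = 67600
b = 260

260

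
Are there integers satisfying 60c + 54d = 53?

Step 1: Compute gcd(60, 54).
gcd(60, 54) = 6

Step 2: Check divisibility.
Does 6 divide 53? 53 = 6 x 8 + 5, so no.

By the theorem on linear Diophantine equations, 60c + 54d = 53 has integer solutions if and only if gcd(60, 54) divides 53. Since 6 does not divide 53, no solutions exist.

No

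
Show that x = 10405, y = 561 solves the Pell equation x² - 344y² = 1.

Compute x² = 10405² = 108264025
Compute 344y² = 344·561² = 344·314721 = 108264024
x² - 344y² = 108264025 - 108264024 = 1
Since this equals 1, (10405, 561) is a solution.

Yes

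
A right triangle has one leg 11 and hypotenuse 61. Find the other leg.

b² = c² - a² = 3721 - 121 = 3600
b = 60

60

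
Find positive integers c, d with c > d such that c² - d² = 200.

Factor: c² - d² = (c+d)(c-d) = 200.
We need two factors of 200 with the same parity.
Use c+d = 100 and c-d = 2 (product 100·2 = 200).
Adding: 2c = 102, so c = 51.
Subtracting: 2d = 98, so d = 49.
Check: 51² - 49² = 2601 - 2401 = 200 ✓

c = 51, d = 49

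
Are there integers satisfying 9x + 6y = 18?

Step 1: Compute gcd(9, 6).
gcd(9, 6) = 3

Step 2: Check divisibility.
Does 3 divide 18? 18 = 3 x 6, so yes.

By the theorem on linear Diophantine equations, 9x + 6y = 18 has integer solutions if and only if gcd(9, 6) divides 18. Since 3 | 18, solutions exist.

Yes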